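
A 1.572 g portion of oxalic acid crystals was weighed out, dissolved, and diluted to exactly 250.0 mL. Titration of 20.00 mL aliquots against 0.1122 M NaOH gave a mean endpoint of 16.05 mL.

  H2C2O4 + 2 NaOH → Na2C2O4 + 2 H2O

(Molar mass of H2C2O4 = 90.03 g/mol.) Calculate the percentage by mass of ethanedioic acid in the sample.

n(NaOH) per titration = 0.01605 × 0.1122 = 1.801 × 10^-3 mol
From the 1:2 ratio, n(H2C2O4) in each aliquot = 1/2 × 1.801 × 10^-3 = 9.004 × 10^-4 mol
n(H2C2O4) in the whole flask = 9.004 × 10^-4 × 250.0/20.00 = 0.01126 mol
mass of H2C2O4 = 0.01126 × 90.03 = 1.013 g
% H2C2O4 = 1.013 / 1.572 × 100 = 64.46 %

64.46 %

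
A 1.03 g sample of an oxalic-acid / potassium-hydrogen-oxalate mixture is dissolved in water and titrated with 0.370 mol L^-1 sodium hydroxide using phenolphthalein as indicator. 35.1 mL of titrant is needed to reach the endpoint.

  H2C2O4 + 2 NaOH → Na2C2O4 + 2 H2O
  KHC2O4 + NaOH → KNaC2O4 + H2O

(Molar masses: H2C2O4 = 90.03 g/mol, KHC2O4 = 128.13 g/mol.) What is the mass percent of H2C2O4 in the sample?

n(NaOH) = 0.0351 × 0.370 = 0.0130 mol
Let x = n(H2C2O4), y = n(KHC2O4).
Titrant: 2x + 1y = 0.0130;  mass: 90.03x + 128.13y = 1.03
Solving, x = 3.81 × 10^-3 mol, y = 5.36 × 10^-3 mol
mass of H2C2O4 = 3.81 × 10^-3 × 90.03 = 0.343 g
% H2C2O4 = 0.343 / 1.03 × 100 = 33.3 %

33.3 %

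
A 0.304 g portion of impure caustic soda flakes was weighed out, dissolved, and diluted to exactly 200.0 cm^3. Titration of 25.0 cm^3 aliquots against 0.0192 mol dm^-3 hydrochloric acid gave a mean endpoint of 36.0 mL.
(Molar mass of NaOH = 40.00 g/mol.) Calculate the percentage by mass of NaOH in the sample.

NaOH + HCl → NaCl + H2O
n(HCl) per titration = 0.0360 × 0.0192 = 6.91 × 10^-4 mol
n(NaOH) in each aliquot = 6.91 × 10^-4 mol (1:1 ratio)
n(NaOH) in the whole flask = 6.91 × 10^-4 × 200.0/25.0 = 5.53 × 10^-3 mol
mass of NaOH = 5.53 × 10^-3 × 40.00 = 0.221 g
% NaOH = 0.221 / 0.304 × 100 = 72.8 %

72.8 %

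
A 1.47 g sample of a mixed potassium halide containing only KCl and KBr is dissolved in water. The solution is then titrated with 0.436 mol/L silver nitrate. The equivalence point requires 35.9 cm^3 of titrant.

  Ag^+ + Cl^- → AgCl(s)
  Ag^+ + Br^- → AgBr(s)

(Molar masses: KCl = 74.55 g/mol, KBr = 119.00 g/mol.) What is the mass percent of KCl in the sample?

n(AgNO3) = 0.0359 × 0.436 = 0.0157 mol
Let x = n(KCl), y = n(KBr).
Titrant: 1x + 1y = 0.0157;  mass: 74.55x + 119.00y = 1.47
Solving, x = 8.83 × 10^-3 mol, y = 6.82 × 10^-3 mol
mass of KCl = 8.83 × 10^-3 × 74.55 = 0.659 g
% KCl = 0.659 / 1.47 × 100 = 44.8 %

44.8 %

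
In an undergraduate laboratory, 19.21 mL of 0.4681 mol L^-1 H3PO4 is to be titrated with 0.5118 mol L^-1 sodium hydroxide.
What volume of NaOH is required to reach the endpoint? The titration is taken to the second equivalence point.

35.14 mL

H3PO4 + 2 NaOH → Na2HPO4 + 2 H2O
n(H3PO4) = 0.01921 L × 0.4681 mol/L = 8.992 × 10^-3 mol
From the 2:1 stoichiometry, n(NaOH) = 2/1 × 8.992 × 10^-3 = 0.01798 mol
V(NaOH) = 0.01798 mol / 0.5118 mol/L = 0.03514 L = 35.14 mL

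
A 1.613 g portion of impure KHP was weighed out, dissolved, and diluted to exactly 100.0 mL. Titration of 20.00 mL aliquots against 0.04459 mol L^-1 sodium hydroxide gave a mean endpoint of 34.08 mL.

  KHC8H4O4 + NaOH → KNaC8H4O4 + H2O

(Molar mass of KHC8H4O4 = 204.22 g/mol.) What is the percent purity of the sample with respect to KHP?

96.20 %

n(NaOH) per titration = 0.03408 × 0.04459 = 1.520 × 10^-3 mol
n(KHC8H4O4) in each aliquot = 1.520 × 10^-3 mol (1:1 ratio)
n(KHC8H4O4) in the whole flask = 1.520 × 10^-3 × 100.0/20.00 = 7.598 × 10^-3 mol
mass of KHC8H4O4 = 7.598 × 10^-3 × 204.22 = 1.552 g
% KHC8H4O4 = 1.552 / 1.613 × 100 = 96.20 %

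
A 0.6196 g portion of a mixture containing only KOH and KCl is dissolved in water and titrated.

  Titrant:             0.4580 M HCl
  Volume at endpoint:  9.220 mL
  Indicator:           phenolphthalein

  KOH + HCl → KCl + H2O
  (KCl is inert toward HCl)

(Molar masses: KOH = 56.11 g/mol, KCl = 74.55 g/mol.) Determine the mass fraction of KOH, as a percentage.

n(HCl) = 0.009220 × 0.4580 = 4.223 × 10^-3 mol
Let x = n(KOH), y = n(KCl).
Titrant: 1x = 4.223 × 10^-3;  mass: 56.11x + 74.55y = 0.6196
Solving, x = 4.223 × 10^-3 mol, y = 5.133 × 10^-3 mol
mass of KOH = 4.223 × 10^-3 × 56.11 = 0.2369 g
% KOH = 0.2369 / 0.6196 × 100 = 38.24 %

38.24 %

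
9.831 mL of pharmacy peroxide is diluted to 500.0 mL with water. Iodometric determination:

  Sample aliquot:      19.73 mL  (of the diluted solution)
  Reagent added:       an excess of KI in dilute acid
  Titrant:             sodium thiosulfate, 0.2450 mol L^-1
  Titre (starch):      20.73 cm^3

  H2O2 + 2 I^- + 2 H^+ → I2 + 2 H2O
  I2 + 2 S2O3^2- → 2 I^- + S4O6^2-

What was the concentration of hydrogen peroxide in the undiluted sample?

n(S2O3^2-) = 0.02073 × 0.2450 = 5.079 × 10^-3 mol
n(I2) = n(S2O3^2-)/2 = 2.539 × 10^-3 mol
n(H2O2) in the aliquot = 2.539 × 10^-3 mol (1:1 ratio)
[H2O2]_dilute = 2.539 × 10^-3 / 0.01973 = 0.1287 mol/L
[H2O2]_original = 0.1287 × 500.0/9.831 = 6.546 mol/L

6.546 mol/L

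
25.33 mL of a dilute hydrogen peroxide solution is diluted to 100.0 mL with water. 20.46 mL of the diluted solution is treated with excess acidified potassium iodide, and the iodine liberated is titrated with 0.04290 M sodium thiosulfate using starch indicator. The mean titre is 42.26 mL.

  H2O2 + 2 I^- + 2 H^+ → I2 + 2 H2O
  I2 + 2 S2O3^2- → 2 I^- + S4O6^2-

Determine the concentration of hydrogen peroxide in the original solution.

n(S2O3^2-) = 0.04226 × 0.04290 = 1.813 × 10^-3 mol
n(I2) = n(S2O3^2-)/2 = 9.065 × 10^-4 mol
n(H2O2) in the aliquot = 9.065 × 10^-4 mol (1:1 ratio)
[H2O2]_dilute = 9.065 × 10^-4 / 0.02046 = 0.04430 mol/L
[H2O2]_original = 0.04430 × 100.0/25.33 = 0.1749 mol/L

0.1749 M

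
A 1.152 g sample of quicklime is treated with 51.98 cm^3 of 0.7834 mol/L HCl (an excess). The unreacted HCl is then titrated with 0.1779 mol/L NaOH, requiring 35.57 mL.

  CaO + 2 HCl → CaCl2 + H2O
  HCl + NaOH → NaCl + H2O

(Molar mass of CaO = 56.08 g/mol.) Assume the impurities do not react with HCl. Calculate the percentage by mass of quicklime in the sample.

n(HCl) added = 0.05198 × 0.7834 = 0.04072 mol
n(NaOH) used in back-titration = 0.03557 × 0.1779 = 6.328 × 10^-3 mol
n(HCl) left over = 6.328 × 10^-3 mol (1:1 ratio)
n(HCl) consumed by analyte = 0.04072 − 6.328 × 10^-3 = 0.03439 mol
From the 1:2 ratio, n(CaO) = 1/2 × 0.03439 = 0.01720 mol
mass of CaO = 0.01720 × 56.08 = 0.9644 g
% CaO = 0.9644 / 1.152 × 100 = 83.71 %

83.71 %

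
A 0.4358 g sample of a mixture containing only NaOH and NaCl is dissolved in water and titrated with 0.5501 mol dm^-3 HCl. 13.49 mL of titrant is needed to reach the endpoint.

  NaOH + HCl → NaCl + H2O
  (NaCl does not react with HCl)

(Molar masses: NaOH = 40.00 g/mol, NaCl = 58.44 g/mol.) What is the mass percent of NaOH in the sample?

68.11 %

n(HCl) = 0.01349 × 0.5501 = 7.421 × 10^-3 mol
Let x = n(NaOH), y = n(NaCl).
Titrant: 1x = 7.421 × 10^-3;  mass: 40.00x + 58.44y = 0.4358
Solving, x = 7.421 × 10^-3 mol, y = 2.378 × 10^-3 mol
mass of NaOH = 7.421 × 10^-3 × 40.00 = 0.2968 g
% NaOH = 0.2968 / 0.4358 × 100 = 68.11 %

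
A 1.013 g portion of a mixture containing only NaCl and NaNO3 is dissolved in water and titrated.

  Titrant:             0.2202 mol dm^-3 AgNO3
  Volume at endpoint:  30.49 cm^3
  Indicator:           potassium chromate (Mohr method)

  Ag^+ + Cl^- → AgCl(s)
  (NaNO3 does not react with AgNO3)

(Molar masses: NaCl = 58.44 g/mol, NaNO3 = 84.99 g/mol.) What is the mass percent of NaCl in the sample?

n(AgNO3) = 0.03049 × 0.2202 = 6.714 × 10^-3 mol
Let x = n(NaCl), y = n(NaNO3).
Titrant: 1x = 6.714 × 10^-3;  mass: 58.44x + 84.99y = 1.013
Solving, x = 6.714 × 10^-3 mol, y = 7.303 × 10^-3 mol
mass of NaCl = 6.714 × 10^-3 × 58.44 = 0.3924 g
% NaCl = 0.3924 / 1.013 × 100 = 38.73 %

38.73 %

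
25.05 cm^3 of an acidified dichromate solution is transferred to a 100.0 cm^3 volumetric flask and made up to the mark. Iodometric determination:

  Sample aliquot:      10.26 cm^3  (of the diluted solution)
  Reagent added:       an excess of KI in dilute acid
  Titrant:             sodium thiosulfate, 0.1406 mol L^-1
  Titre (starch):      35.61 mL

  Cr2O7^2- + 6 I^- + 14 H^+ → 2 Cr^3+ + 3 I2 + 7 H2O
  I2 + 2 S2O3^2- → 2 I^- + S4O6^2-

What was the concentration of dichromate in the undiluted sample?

0.3247 mol/L

n(S2O3^2-) = 0.03561 × 0.1406 = 5.007 × 10^-3 mol
n(I2) = n(S2O3^2-)/2 = 2.503 × 10^-3 mol
From the 1:3 ratio, n(Cr2O7^2-) in the aliquot = 1/3 × 2.503 × 10^-3 = 8.345 × 10^-4 mol
[Cr2O7^2-]_dilute = 8.345 × 10^-4 / 0.01026 = 0.08133 mol/L
[Cr2O7^2-]_original = 0.08133 × 100.0/25.05 = 0.3247 mol/L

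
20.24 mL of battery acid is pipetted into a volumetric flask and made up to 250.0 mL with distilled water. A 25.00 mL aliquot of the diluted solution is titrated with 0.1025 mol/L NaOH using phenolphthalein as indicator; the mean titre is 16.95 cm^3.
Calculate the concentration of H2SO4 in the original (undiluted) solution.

0.4292 mol/L

H2SO4 + 2 NaOH → Na2SO4 + 2 H2O
n(NaOH) = 0.01695 × 0.1025 = 1.737 × 10^-3 mol
From the 1:2 ratio, n(H2SO4) in the aliquot = 1/2 × 1.737 × 10^-3 = 8.687 × 10^-4 mol
[H2SO4]_dilute = 8.687 × 10^-4 / 0.02500 = 0.03475 mol/L
Dilution factor = 250.0 / 20.24 = 12.35
[H2SO4]_stock = 0.03475 × 12.35 = 0.4292 mol/L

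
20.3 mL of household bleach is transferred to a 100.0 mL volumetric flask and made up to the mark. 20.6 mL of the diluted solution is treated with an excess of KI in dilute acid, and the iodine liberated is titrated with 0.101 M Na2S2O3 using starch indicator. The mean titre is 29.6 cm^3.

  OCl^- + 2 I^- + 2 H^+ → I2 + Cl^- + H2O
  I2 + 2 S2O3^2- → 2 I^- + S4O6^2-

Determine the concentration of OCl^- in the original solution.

0.357 M

n(S2O3^2-) = 0.0296 × 0.101 = 2.99 × 10^-3 mol
n(I2) = n(S2O3^2-)/2 = 1.49 × 10^-3 mol
n(OCl^-) in the aliquot = 1.49 × 10^-3 mol (1:1 ratio)
[OCl^-]_dilute = 1.49 × 10^-3 / 0.0206 = 0.0726 mol/L
[OCl^-]_original = 0.0726 × 100.0/20.3 = 0.357 mol/L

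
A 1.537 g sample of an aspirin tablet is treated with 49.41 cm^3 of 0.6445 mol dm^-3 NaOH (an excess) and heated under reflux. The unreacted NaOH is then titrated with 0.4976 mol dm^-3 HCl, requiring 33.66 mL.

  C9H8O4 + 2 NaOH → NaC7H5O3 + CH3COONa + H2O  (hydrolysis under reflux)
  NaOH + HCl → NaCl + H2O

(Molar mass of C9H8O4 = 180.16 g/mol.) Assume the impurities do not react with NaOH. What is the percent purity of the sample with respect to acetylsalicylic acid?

88.47 %

n(NaOH) added = 0.04941 × 0.6445 = 0.03184 mol
n(HCl) used in back-titration = 0.03366 × 0.4976 = 0.01675 mol
n(NaOH) left over = 0.01675 mol (1:1 ratio)
n(NaOH) consumed by analyte = 0.03184 − 0.01675 = 0.01510 mol
From the 1:2 ratio, n(C9H8O4) = 1/2 × 0.01510 = 7.548 × 10^-3 mol
mass of C9H8O4 = 7.548 × 10^-3 × 180.16 = 1.360 g
% C9H8O4 = 1.360 / 1.537 × 100 = 88.47 %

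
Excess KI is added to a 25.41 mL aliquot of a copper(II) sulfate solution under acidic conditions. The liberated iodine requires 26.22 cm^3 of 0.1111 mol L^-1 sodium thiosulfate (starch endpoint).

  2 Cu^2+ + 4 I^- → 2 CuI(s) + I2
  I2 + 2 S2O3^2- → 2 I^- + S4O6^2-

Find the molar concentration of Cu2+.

0.1146 mol/L

n(S2O3^2-) = 0.02622 × 0.1111 = 2.913 × 10^-3 mol
n(I2) = n(S2O3^2-)/2 = 1.457 × 10^-3 mol
From the 2:1 ratio, n(Cu2+) in the aliquot = 2/1 × 1.457 × 10^-3 = 2.913 × 10^-3 mol
[Cu2+] = 2.913 × 10^-3 / 0.02541 = 0.1146 mol/L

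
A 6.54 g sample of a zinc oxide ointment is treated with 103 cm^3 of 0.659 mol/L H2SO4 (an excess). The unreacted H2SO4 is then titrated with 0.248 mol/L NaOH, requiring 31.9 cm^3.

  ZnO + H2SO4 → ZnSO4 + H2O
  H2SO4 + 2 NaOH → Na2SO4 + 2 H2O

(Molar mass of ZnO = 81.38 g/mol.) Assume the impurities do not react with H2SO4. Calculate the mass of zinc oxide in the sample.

5.20 g

n(H2SO4) added = 0.103 × 0.659 = 0.0679 mol
n(NaOH) used in back-titration = 0.0319 × 0.248 = 7.91 × 10^-3 mol
From the 1:2 ratio, n(H2SO4) left over = 1/2 × 7.91 × 10^-3 = 3.96 × 10^-3 mol
n(H2SO4) consumed by analyte = 0.0679 − 3.96 × 10^-3 = 0.0639 mol
n(ZnO) = 0.0639 mol (1:1 ratio)
mass of ZnO = 0.0639 × 81.38 = 5.20 g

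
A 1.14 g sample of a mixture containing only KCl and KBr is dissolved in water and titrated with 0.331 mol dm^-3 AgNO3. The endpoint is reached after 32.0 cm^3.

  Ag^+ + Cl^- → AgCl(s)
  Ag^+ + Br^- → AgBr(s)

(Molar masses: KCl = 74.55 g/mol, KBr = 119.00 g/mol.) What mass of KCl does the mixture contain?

0.202 g

n(AgNO3) = 0.0320 × 0.331 = 0.0106 mol
Let x = n(KCl), y = n(KBr).
Titrant: 1x + 1y = 0.0106;  mass: 74.55x + 119.00y = 1.14
Solving, x = 2.71 × 10^-3 mol, y = 7.88 × 10^-3 mol
mass of KCl = 2.71 × 10^-3 × 74.55 = 0.202 g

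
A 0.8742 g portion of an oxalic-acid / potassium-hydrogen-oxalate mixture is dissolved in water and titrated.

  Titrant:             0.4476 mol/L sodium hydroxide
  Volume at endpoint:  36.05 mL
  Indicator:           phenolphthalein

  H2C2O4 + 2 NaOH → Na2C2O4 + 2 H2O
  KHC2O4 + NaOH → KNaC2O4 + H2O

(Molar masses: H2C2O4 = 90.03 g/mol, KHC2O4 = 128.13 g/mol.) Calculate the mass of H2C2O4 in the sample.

0.6463 g

n(NaOH) = 0.03605 × 0.4476 = 0.01614 mol
Let x = n(H2C2O4), y = n(KHC2O4).
Titrant: 2x + 1y = 0.01614;  mass: 90.03x + 128.13y = 0.8742
Solving, x = 7.179 × 10^-3 mol, y = 1.779 × 10^-3 mol
mass of H2C2O4 = 7.179 × 10^-3 × 90.03 = 0.6463 g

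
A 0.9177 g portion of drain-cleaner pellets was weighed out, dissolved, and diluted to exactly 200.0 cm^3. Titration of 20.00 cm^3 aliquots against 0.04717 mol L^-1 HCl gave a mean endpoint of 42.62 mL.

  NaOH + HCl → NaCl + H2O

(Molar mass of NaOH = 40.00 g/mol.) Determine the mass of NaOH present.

0.8042 g

n(HCl) per titration = 0.04262 × 0.04717 = 2.010 × 10^-3 mol
n(NaOH) in each aliquot = 2.010 × 10^-3 mol (1:1 ratio)
n(NaOH) in the whole flask = 2.010 × 10^-3 × 200.0/20.00 = 0.02010 mol
mass of NaOH = 0.02010 × 40.00 = 0.8042 g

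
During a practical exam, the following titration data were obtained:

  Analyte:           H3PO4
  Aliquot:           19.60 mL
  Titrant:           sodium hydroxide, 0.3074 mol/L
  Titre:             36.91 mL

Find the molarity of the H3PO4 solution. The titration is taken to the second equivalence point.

H3PO4 + 2 NaOH → Na2HPO4 + 2 H2O
n(NaOH) = 0.03691 L × 0.3074 mol/L = 0.01135 mol
From the 1:2 mole ratio, n(H3PO4) = 1/2 × 0.01135 = 5.673 × 10^-3 mol
[H3PO4] = 5.673 × 10^-3 mol / 0.01960 L = 0.2894 mol/L

0.2894 mol/L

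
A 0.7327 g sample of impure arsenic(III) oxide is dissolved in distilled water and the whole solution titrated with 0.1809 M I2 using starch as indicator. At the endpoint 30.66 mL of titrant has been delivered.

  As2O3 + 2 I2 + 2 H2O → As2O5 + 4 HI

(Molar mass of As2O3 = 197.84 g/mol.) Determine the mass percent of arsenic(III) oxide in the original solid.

n(I2) = 0.03066 L × 0.1809 mol/L = 5.546 × 10^-3 mol
From the 1:2 ratio, n(As2O3) = 1/2 × 5.546 × 10^-3 = 2.773 × 10^-3 mol
mass of As2O3 = 2.773 × 10^-3 × 197.84 g/mol = 0.5486 g
% As2O3 = 0.5486 / 0.7327 × 100 = 74.88 %

74.88 %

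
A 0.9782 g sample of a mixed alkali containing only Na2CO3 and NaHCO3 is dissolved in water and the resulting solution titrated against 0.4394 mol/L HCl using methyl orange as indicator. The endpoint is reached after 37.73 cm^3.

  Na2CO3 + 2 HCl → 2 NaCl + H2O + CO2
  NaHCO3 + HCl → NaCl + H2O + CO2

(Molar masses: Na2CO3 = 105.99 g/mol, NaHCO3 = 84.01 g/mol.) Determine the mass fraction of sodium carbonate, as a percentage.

n(HCl) = 0.03773 × 0.4394 = 0.01658 mol
Let x = n(Na2CO3), y = n(NaHCO3).
Titrant: 2x + 1y = 0.01658;  mass: 105.99x + 84.01y = 0.9782
Solving, x = 6.683 × 10^-3 mol, y = 3.212 × 10^-3 mol
mass of Na2CO3 = 6.683 × 10^-3 × 105.99 = 0.7084 g
% Na2CO3 = 0.7084 / 0.9782 × 100 = 72.41 %

72.41 %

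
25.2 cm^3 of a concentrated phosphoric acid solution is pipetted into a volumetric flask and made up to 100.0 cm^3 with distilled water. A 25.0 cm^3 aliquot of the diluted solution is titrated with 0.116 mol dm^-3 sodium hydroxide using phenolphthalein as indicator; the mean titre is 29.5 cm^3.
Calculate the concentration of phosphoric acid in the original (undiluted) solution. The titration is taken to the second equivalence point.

0.272 mol/L

H3PO4 + 2 NaOH → Na2HPO4 + 2 H2O
n(NaOH) = 0.0295 × 0.116 = 3.42 × 10^-3 mol
From the 1:2 ratio, n(H3PO4) in the aliquot = 1/2 × 3.42 × 10^-3 = 1.71 × 10^-3 mol
[H3PO4]_dilute = 1.71 × 10^-3 / 0.0250 = 0.0684 mol/L
Dilution factor = 100.0 / 25.2 = 3.968
[H3PO4]_stock = 0.0684 × 3.968 = 0.272 mol/L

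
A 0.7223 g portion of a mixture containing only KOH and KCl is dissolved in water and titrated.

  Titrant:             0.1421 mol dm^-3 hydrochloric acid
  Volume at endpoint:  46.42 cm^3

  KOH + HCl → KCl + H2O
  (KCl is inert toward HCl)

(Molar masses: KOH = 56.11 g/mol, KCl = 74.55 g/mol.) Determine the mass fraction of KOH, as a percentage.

n(HCl) = 0.04642 × 0.1421 = 6.596 × 10^-3 mol
Let x = n(KOH), y = n(KCl).
Titrant: 1x = 6.596 × 10^-3;  mass: 56.11x + 74.55y = 0.7223
Solving, x = 6.596 × 10^-3 mol, y = 4.724 × 10^-3 mol
mass of KOH = 6.596 × 10^-3 × 56.11 = 0.3701 g
% KOH = 0.3701 / 0.7223 × 100 = 51.24 %

51.24 %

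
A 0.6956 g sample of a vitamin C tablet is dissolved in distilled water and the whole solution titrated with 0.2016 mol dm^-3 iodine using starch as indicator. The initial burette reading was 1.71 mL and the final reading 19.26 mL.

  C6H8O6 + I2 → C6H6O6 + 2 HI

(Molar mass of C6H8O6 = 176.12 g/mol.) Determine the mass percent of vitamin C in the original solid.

89.58 %

n(I2) = 0.01755 L × 0.2016 mol/L = 3.538 × 10^-3 mol
n(C6H8O6) = 3.538 × 10^-3 mol (1:1 ratio)
mass of C6H8O6 = 3.538 × 10^-3 × 176.12 g/mol = 0.6231 g
% C6H8O6 = 0.6231 / 0.6956 × 100 = 89.58 %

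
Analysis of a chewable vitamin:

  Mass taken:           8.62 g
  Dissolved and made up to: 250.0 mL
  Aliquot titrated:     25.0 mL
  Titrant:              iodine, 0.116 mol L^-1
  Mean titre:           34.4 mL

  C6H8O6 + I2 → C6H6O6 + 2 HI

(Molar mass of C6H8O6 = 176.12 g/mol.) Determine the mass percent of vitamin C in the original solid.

81.5 %

n(I2) per titration = 0.0344 × 0.116 = 3.99 × 10^-3 mol
n(C6H8O6) in each aliquot = 3.99 × 10^-3 mol (1:1 ratio)
n(C6H8O6) in the whole flask = 3.99 × 10^-3 × 250.0/25.0 = 0.0399 mol
mass of C6H8O6 = 0.0399 × 176.12 = 7.03 g
% C6H8O6 = 7.03 / 8.62 × 100 = 81.5 %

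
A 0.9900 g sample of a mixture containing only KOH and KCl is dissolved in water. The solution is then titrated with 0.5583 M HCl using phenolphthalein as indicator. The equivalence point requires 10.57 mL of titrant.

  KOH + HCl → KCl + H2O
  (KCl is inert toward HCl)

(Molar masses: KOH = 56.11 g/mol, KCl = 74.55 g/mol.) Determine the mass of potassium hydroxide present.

n(HCl) = 0.01057 × 0.5583 = 5.901 × 10^-3 mol
Let x = n(KOH), y = n(KCl).
Titrant: 1x = 5.901 × 10^-3;  mass: 56.11x + 74.55y = 0.9900
Solving, x = 5.901 × 10^-3 mol, y = 8.838 × 10^-3 mol
mass of KOH = 5.901 × 10^-3 × 56.11 = 0.3311 g

0.3311 g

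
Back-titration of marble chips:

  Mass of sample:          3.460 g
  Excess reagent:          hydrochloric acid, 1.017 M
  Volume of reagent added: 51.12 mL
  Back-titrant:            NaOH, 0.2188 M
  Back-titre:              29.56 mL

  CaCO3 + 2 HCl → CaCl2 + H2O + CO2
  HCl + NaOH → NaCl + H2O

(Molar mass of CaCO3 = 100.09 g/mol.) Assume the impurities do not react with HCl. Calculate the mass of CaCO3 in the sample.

n(HCl) added = 0.05112 × 1.017 = 0.05199 mol
n(NaOH) used in back-titration = 0.02956 × 0.2188 = 6.468 × 10^-3 mol
n(HCl) left over = 6.468 × 10^-3 mol (1:1 ratio)
n(HCl) consumed by analyte = 0.05199 − 6.468 × 10^-3 = 0.04552 mol
From the 1:2 ratio, n(CaCO3) = 1/2 × 0.04552 = 0.02276 mol
mass of CaCO3 = 0.02276 × 100.09 = 2.278 g

2.278 g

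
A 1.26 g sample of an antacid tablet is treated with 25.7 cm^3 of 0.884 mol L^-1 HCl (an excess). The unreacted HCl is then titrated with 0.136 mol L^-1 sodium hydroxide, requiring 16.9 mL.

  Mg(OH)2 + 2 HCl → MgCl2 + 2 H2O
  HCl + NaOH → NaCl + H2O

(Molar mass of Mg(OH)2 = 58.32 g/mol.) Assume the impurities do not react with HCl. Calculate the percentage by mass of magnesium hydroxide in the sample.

n(HCl) added = 0.0257 × 0.884 = 0.0227 mol
n(NaOH) used in back-titration = 0.0169 × 0.136 = 2.30 × 10^-3 mol
n(HCl) left over = 2.30 × 10^-3 mol (1:1 ratio)
n(HCl) consumed by analyte = 0.0227 − 2.30 × 10^-3 = 0.0204 mol
From the 1:2 ratio, n(Mg(OH)2) = 1/2 × 0.0204 = 0.0102 mol
mass of Mg(OH)2 = 0.0102 × 58.32 = 0.595 g
% Mg(OH)2 = 0.595 / 1.26 × 100 = 47.3 %

47.3 %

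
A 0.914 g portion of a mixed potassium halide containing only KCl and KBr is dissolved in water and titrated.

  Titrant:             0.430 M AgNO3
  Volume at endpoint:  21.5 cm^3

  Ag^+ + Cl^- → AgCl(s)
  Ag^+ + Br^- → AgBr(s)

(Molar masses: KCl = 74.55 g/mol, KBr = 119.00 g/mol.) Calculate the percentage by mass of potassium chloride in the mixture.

n(AgNO3) = 0.0215 × 0.430 = 9.24 × 10^-3 mol
Let x = n(KCl), y = n(KBr).
Titrant: 1x + 1y = 9.24 × 10^-3;  mass: 74.55x + 119.00y = 0.914
Solving, x = 4.19 × 10^-3 mol, y = 5.06 × 10^-3 mol
mass of KCl = 4.19 × 10^-3 × 74.55 = 0.312 g
% KCl = 0.312 / 0.914 × 100 = 34.2 %

34.2 %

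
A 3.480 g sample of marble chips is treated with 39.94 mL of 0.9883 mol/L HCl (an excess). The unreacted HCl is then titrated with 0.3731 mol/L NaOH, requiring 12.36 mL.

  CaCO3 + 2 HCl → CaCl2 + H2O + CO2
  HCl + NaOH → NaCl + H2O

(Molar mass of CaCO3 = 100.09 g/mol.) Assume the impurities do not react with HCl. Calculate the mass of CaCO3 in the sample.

1.745 g

n(HCl) added = 0.03994 × 0.9883 = 0.03947 mol
n(NaOH) used in back-titration = 0.01236 × 0.3731 = 4.612 × 10^-3 mol
n(HCl) left over = 4.612 × 10^-3 mol (1:1 ratio)
n(HCl) consumed by analyte = 0.03947 − 4.612 × 10^-3 = 0.03486 mol
From the 1:2 ratio, n(CaCO3) = 1/2 × 0.03486 = 0.01743 mol
mass of CaCO3 = 0.01743 × 100.09 = 1.745 g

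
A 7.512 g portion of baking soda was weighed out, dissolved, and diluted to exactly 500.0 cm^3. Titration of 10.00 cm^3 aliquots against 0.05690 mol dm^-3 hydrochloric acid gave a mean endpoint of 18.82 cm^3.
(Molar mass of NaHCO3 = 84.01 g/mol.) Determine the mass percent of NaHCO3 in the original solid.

NaHCO3 + HCl → NaCl + H2O + CO2
n(HCl) per titration = 0.01882 × 0.05690 = 1.071 × 10^-3 mol
n(NaHCO3) in each aliquot = 1.071 × 10^-3 mol (1:1 ratio)
n(NaHCO3) in the whole flask = 1.071 × 10^-3 × 500.0/10.00 = 0.05354 mol
mass of NaHCO3 = 0.05354 × 84.01 = 4.498 g
% NaHCO3 = 4.498 / 7.512 × 100 = 59.88 %

59.88 %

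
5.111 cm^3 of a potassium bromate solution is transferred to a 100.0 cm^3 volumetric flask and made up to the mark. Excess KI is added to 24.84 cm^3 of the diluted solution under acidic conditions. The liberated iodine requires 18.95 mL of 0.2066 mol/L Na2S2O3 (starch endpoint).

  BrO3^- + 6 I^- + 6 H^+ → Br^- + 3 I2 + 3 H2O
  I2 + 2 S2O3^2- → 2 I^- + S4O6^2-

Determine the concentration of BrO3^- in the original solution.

0.5140 mol/L

n(S2O3^2-) = 0.01895 × 0.2066 = 3.915 × 10^-3 mol
n(I2) = n(S2O3^2-)/2 = 1.958 × 10^-3 mol
From the 1:3 ratio, n(BrO3^-) in the aliquot = 1/3 × 1.958 × 10^-3 = 6.525 × 10^-4 mol
[BrO3^-]_dilute = 6.525 × 10^-4 / 0.02484 = 0.02627 mol/L
[BrO3^-]_original = 0.02627 × 100.0/5.111 = 0.5140 mol/L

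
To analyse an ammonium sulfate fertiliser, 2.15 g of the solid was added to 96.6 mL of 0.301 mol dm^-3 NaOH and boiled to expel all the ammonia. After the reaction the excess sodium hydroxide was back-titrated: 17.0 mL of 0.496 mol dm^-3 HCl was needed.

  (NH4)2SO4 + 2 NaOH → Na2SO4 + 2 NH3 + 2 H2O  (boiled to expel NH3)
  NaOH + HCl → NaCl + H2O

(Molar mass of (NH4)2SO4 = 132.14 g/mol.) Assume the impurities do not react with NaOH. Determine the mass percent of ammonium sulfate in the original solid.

63.4 %

n(NaOH) added = 0.0966 × 0.301 = 0.0291 mol
n(HCl) used in back-titration = 0.0170 × 0.496 = 8.43 × 10^-3 mol
n(NaOH) left over = 8.43 × 10^-3 mol (1:1 ratio)
n(NaOH) consumed by analyte = 0.0291 − 8.43 × 10^-3 = 0.0206 mol
From the 1:2 ratio, n((NH4)2SO4) = 1/2 × 0.0206 = 0.0103 mol
mass of (NH4)2SO4 = 0.0103 × 132.14 = 1.36 g
% (NH4)2SO4 = 1.36 / 2.15 × 100 = 63.4 %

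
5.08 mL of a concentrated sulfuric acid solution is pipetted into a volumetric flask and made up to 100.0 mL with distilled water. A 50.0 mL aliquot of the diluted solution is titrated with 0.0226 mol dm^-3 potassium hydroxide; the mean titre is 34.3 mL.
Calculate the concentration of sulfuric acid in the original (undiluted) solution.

H2SO4 + 2 KOH → K2SO4 + 2 H2O
n(KOH) = 0.0343 × 0.0226 = 7.75 × 10^-4 mol
From the 1:2 ratio, n(H2SO4) in the aliquot = 1/2 × 7.75 × 10^-4 = 3.88 × 10^-4 mol
[H2SO4]_dilute = 3.88 × 10^-4 / 0.0500 = 0.00775 mol/L
Dilution factor = 100.0 / 5.08 = 19.69
[H2SO4]_stock = 0.00775 × 19.69 = 0.153 mol/L

0.153 mol/L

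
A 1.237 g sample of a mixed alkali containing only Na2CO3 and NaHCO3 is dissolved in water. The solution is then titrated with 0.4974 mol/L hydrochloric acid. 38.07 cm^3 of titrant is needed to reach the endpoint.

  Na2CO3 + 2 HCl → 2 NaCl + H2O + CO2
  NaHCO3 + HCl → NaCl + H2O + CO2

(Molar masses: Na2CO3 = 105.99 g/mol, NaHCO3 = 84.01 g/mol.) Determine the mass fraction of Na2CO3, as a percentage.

n(HCl) = 0.03807 × 0.4974 = 0.01894 mol
Let x = n(Na2CO3), y = n(NaHCO3).
Titrant: 2x + 1y = 0.01894;  mass: 105.99x + 84.01y = 1.237
Solving, x = 5.704 × 10^-3 mol, y = 7.528 × 10^-3 mol
mass of Na2CO3 = 5.704 × 10^-3 × 105.99 = 0.6046 g
% Na2CO3 = 0.6046 / 1.237 × 100 = 48.87 %

48.87 %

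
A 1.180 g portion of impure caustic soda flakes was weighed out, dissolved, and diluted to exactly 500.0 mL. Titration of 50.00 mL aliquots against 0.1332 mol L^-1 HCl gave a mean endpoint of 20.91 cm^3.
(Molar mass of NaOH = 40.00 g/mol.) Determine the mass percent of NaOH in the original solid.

NaOH + HCl → NaCl + H2O
n(HCl) per titration = 0.02091 × 0.1332 = 2.785 × 10^-3 mol
n(NaOH) in each aliquot = 2.785 × 10^-3 mol (1:1 ratio)
n(NaOH) in the whole flask = 2.785 × 10^-3 × 500.0/50.00 = 0.02785 mol
mass of NaOH = 0.02785 × 40.00 = 1.114 g
% NaOH = 1.114 / 1.180 × 100 = 94.41 %

94.41 %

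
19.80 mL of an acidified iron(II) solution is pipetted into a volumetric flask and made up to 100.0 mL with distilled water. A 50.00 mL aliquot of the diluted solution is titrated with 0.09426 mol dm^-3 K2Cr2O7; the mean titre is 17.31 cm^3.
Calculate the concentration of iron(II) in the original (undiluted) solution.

Cr2O7^2- + 6 Fe^2+ + 14 H^+ → 2 Cr^3+ + 6 Fe^3+ + 7 H2O
n(K2Cr2O7) = 0.01731 × 0.09426 = 1.632 × 10^-3 mol
From the 6:1 ratio, n(Fe2+) in the aliquot = 6/1 × 1.632 × 10^-3 = 9.790 × 10^-3 mol
[Fe2+]_dilute = 9.790 × 10^-3 / 0.05000 = 0.1958 mol/L
Dilution factor = 100.0 / 19.80 = 5.051
[Fe2+]_stock = 0.1958 × 5.051 = 0.9889 mol/L

0.9889 mol/L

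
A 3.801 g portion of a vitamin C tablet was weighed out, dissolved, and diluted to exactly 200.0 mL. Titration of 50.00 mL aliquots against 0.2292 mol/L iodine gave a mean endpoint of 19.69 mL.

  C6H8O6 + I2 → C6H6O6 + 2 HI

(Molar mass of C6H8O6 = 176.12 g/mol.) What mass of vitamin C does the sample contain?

n(I2) per titration = 0.01969 × 0.2292 = 4.513 × 10^-3 mol
n(C6H8O6) in each aliquot = 4.513 × 10^-3 mol (1:1 ratio)
n(C6H8O6) in the whole flask = 4.513 × 10^-3 × 200.0/50.00 = 0.01805 mol
mass of C6H8O6 = 0.01805 × 176.12 = 3.179 g

3.179 g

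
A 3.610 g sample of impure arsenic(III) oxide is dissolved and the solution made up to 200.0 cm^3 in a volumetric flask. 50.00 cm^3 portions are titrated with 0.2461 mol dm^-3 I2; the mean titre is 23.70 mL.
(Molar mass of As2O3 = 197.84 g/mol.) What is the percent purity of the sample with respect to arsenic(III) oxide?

As2O3 + 2 I2 + 2 H2O → As2O5 + 4 HI
n(I2) per titration = 0.02370 × 0.2461 = 5.833 × 10^-3 mol
From the 1:2 ratio, n(As2O3) in each aliquot = 1/2 × 5.833 × 10^-3 = 2.916 × 10^-3 mol
n(As2O3) in the whole flask = 2.916 × 10^-3 × 200.0/50.00 = 0.01167 mol
mass of As2O3 = 0.01167 × 197.84 = 2.308 g
% As2O3 = 2.308 / 3.610 × 100 = 63.93 %

63.93 %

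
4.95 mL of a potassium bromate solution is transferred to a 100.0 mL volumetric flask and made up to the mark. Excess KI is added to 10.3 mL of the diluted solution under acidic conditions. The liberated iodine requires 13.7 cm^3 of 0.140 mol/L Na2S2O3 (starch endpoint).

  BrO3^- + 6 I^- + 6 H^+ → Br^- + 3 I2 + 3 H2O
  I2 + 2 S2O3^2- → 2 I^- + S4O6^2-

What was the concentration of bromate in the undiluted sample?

0.627 mol/L

n(S2O3^2-) = 0.0137 × 0.140 = 1.92 × 10^-3 mol
n(I2) = n(S2O3^2-)/2 = 9.59 × 10^-4 mol
From the 1:3 ratio, n(BrO3^-) in the aliquot = 1/3 × 9.59 × 10^-4 = 3.20 × 10^-4 mol
[BrO3^-]_dilute = 3.20 × 10^-4 / 0.0103 = 0.0310 mol/L
[BrO3^-]_original = 0.0310 × 100.0/4.95 = 0.627 mol/L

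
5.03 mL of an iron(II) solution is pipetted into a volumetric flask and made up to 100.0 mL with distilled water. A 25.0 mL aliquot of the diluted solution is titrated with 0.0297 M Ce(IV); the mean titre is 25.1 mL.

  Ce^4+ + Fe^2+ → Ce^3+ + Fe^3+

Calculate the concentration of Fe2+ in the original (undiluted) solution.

n(Ce4+) = 0.0251 × 0.0297 = 7.45 × 10^-4 mol
n(Fe2+) in the aliquot = 7.45 × 10^-4 mol (1:1 ratio)
[Fe2+]_dilute = 7.45 × 10^-4 / 0.0250 = 0.0298 mol/L
Dilution factor = 100.0 / 5.03 = 19.88
[Fe2+]_stock = 0.0298 × 19.88 = 0.593 mol/L

0.593 M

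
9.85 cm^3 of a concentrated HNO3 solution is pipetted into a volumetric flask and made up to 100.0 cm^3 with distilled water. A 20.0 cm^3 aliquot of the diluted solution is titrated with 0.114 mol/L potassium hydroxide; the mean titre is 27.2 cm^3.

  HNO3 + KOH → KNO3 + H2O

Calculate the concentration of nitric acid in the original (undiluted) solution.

1.57 mol/L

n(KOH) = 0.0272 × 0.114 = 3.10 × 10^-3 mol
n(HNO3) in the aliquot = 3.10 × 10^-3 mol (1:1 ratio)
[HNO3]_dilute = 3.10 × 10^-3 / 0.0200 = 0.155 mol/L
Dilution factor = 100.0 / 9.85 = 10.15
[HNO3]_stock = 0.155 × 10.15 = 1.57 mol/L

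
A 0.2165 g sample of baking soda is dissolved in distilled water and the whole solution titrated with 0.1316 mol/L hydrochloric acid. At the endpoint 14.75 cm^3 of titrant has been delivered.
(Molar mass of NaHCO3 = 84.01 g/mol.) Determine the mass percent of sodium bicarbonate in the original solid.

NaHCO3 + HCl → NaCl + H2O + CO2
n(HCl) = 0.01475 L × 0.1316 mol/L = 1.941 × 10^-3 mol
n(NaHCO3) = 1.941 × 10^-3 mol (1:1 ratio)
mass of NaHCO3 = 1.941 × 10^-3 × 84.01 g/mol = 0.1631 g
% NaHCO3 = 0.1631 / 0.2165 × 100 = 75.32 %

75.32 %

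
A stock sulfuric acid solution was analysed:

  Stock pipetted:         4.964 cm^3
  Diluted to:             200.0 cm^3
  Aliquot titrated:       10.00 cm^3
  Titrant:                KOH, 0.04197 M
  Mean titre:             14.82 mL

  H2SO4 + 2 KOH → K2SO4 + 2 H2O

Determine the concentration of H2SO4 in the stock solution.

1.253 M

n(KOH) = 0.01482 × 0.04197 = 6.220 × 10^-4 mol
From the 1:2 ratio, n(H2SO4) in the aliquot = 1/2 × 6.220 × 10^-4 = 3.110 × 10^-4 mol
[H2SO4]_dilute = 3.110 × 10^-4 / 0.01000 = 0.03110 mol/L
Dilution factor = 200.0 / 4.964 = 40.29
[H2SO4]_stock = 0.03110 × 40.29 = 1.253 mol/L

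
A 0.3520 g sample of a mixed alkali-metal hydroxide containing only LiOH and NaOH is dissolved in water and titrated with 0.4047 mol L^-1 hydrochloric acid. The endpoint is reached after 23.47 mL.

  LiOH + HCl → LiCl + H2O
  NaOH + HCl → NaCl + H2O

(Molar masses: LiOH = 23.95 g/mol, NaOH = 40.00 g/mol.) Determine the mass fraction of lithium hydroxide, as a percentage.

11.84 %

n(HCl) = 0.02347 × 0.4047 = 9.498 × 10^-3 mol
Let x = n(LiOH), y = n(NaOH).
Titrant: 1x + 1y = 9.498 × 10^-3;  mass: 23.95x + 40.00y = 0.3520
Solving, x = 1.740 × 10^-3 mol, y = 7.758 × 10^-3 mol
mass of LiOH = 1.740 × 10^-3 × 23.95 = 0.04168 g
% LiOH = 0.04168 / 0.3520 × 100 = 11.84 %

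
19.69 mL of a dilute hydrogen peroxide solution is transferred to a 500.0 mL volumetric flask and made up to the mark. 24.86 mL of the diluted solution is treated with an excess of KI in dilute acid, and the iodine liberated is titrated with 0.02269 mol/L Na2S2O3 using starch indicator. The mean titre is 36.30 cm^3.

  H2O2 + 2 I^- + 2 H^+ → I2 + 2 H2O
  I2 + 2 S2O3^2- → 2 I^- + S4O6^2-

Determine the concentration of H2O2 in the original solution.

n(S2O3^2-) = 0.03630 × 0.02269 = 8.236 × 10^-4 mol
n(I2) = n(S2O3^2-)/2 = 4.118 × 10^-4 mol
n(H2O2) in the aliquot = 4.118 × 10^-4 mol (1:1 ratio)
[H2O2]_dilute = 4.118 × 10^-4 / 0.02486 = 0.01657 mol/L
[H2O2]_original = 0.01657 × 500.0/19.69 = 0.4207 mol/L

0.4207 mol/L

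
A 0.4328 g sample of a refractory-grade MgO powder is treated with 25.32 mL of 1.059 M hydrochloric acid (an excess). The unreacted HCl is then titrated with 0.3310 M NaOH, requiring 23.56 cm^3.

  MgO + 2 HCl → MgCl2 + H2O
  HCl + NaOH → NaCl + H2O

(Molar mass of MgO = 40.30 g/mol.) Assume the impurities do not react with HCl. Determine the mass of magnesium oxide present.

0.3832 g

n(HCl) added = 0.02532 × 1.059 = 0.02681 mol
n(NaOH) used in back-titration = 0.02356 × 0.3310 = 7.798 × 10^-3 mol
n(HCl) left over = 7.798 × 10^-3 mol (1:1 ratio)
n(HCl) consumed by analyte = 0.02681 − 7.798 × 10^-3 = 0.01902 mol
From the 1:2 ratio, n(MgO) = 1/2 × 0.01902 = 9.508 × 10^-3 mol
mass of MgO = 9.508 × 10^-3 × 40.30 = 0.3832 g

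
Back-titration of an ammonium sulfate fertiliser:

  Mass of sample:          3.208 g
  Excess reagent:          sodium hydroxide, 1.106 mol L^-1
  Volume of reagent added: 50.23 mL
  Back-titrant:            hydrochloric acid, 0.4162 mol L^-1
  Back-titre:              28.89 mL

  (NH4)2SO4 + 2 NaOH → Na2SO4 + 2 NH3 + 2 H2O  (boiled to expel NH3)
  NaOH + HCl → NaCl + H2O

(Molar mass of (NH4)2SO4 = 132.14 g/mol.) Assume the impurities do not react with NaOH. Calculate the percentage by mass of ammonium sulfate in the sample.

n(NaOH) added = 0.05023 × 1.106 = 0.05555 mol
n(HCl) used in back-titration = 0.02889 × 0.4162 = 0.01202 mol
n(NaOH) left over = 0.01202 mol (1:1 ratio)
n(NaOH) consumed by analyte = 0.05555 − 0.01202 = 0.04353 mol
From the 1:2 ratio, n((NH4)2SO4) = 1/2 × 0.04353 = 0.02177 mol
mass of (NH4)2SO4 = 0.02177 × 132.14 = 2.876 g
% (NH4)2SO4 = 2.876 / 3.208 × 100 = 89.65 %

89.65 %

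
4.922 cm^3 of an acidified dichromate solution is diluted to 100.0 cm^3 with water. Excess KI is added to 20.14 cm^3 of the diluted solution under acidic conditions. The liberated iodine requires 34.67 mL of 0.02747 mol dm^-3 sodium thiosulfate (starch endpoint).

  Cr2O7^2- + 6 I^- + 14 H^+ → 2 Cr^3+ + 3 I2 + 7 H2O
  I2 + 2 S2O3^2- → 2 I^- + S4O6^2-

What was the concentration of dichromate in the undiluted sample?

0.1601 mol/L

n(S2O3^2-) = 0.03467 × 0.02747 = 9.524 × 10^-4 mol
n(I2) = n(S2O3^2-)/2 = 4.762 × 10^-4 mol
From the 1:3 ratio, n(Cr2O7^2-) in the aliquot = 1/3 × 4.762 × 10^-4 = 1.587 × 10^-4 mol
[Cr2O7^2-]_dilute = 1.587 × 10^-4 / 0.02014 = 0.007881 mol/L
[Cr2O7^2-]_original = 0.007881 × 100.0/4.922 = 0.1601 mol/L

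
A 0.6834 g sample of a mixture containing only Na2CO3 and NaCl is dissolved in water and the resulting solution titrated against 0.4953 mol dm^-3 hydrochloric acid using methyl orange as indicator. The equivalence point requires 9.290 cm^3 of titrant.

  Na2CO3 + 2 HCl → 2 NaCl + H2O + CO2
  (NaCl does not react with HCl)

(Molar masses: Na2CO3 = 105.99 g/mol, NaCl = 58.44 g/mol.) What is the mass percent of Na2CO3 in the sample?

n(HCl) = 0.009290 × 0.4953 = 4.601 × 10^-3 mol
Let x = n(Na2CO3), y = n(NaCl).
Titrant: 2x = 4.601 × 10^-3;  mass: 105.99x + 58.44y = 0.6834
Solving, x = 2.301 × 10^-3 mol, y = 7.521 × 10^-3 mol
mass of Na2CO3 = 2.301 × 10^-3 × 105.99 = 0.2438 g
% Na2CO3 = 0.2438 / 0.6834 × 100 = 35.68 %

35.68 %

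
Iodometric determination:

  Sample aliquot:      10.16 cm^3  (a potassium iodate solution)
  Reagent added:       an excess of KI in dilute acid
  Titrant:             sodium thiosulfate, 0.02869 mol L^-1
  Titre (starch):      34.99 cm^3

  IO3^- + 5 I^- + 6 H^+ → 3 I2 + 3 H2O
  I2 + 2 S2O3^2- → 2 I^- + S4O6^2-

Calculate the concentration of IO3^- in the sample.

n(S2O3^2-) = 0.03499 × 0.02869 = 1.004 × 10^-3 mol
n(I2) = n(S2O3^2-)/2 = 5.019 × 10^-4 mol
From the 1:3 ratio, n(IO3^-) in the aliquot = 1/3 × 5.019 × 10^-4 = 1.673 × 10^-4 mol
[IO3^-] = 1.673 × 10^-4 / 0.01016 = 0.01647 mol/L

0.01647 mol/L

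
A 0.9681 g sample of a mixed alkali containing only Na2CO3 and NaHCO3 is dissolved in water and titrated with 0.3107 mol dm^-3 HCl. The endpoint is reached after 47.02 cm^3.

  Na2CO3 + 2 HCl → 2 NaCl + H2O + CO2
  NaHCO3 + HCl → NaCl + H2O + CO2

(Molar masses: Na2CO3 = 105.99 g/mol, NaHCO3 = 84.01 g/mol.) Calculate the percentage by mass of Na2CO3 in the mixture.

45.75 %

n(HCl) = 0.04702 × 0.3107 = 0.01461 mol
Let x = n(Na2CO3), y = n(NaHCO3).
Titrant: 2x + 1y = 0.01461;  mass: 105.99x + 84.01y = 0.9681
Solving, x = 4.179 × 10^-3 mol, y = 6.251 × 10^-3 mol
mass of Na2CO3 = 4.179 × 10^-3 × 105.99 = 0.4429 g
% Na2CO3 = 0.4429 / 0.9681 × 100 = 45.75 %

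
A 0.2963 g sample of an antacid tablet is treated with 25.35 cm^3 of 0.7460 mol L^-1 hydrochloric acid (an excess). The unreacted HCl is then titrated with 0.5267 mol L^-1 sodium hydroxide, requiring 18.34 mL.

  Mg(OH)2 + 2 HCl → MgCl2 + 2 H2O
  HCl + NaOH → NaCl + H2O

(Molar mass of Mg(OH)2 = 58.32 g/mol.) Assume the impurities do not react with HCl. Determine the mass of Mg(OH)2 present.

0.2698 g

n(HCl) added = 0.02535 × 0.7460 = 0.01891 mol
n(NaOH) used in back-titration = 0.01834 × 0.5267 = 9.660 × 10^-3 mol
n(HCl) left over = 9.660 × 10^-3 mol (1:1 ratio)
n(HCl) consumed by analyte = 0.01891 − 9.660 × 10^-3 = 9.251 × 10^-3 mol
From the 1:2 ratio, n(Mg(OH)2) = 1/2 × 9.251 × 10^-3 = 4.626 × 10^-3 mol
mass of Mg(OH)2 = 4.626 × 10^-3 × 58.32 = 0.2698 g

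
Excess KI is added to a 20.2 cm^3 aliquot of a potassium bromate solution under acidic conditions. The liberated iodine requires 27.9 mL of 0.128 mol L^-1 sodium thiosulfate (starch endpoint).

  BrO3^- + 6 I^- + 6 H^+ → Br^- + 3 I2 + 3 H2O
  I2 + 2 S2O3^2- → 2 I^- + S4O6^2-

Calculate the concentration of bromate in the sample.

0.0295 mol/L

n(S2O3^2-) = 0.0279 × 0.128 = 3.57 × 10^-3 mol
n(I2) = n(S2O3^2-)/2 = 1.79 × 10^-3 mol
From the 1:3 ratio, n(BrO3^-) in the aliquot = 1/3 × 1.79 × 10^-3 = 5.95 × 10^-4 mol
[BrO3^-] = 5.95 × 10^-4 / 0.0202 = 0.0295 mol/L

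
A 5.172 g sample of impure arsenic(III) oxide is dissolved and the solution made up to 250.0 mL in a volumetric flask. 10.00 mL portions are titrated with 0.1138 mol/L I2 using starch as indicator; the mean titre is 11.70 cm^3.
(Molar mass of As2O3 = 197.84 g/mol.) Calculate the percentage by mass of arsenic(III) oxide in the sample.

63.66 %

As2O3 + 2 I2 + 2 H2O → As2O5 + 4 HI
n(I2) per titration = 0.01170 × 0.1138 = 1.331 × 10^-3 mol
From the 1:2 ratio, n(As2O3) in each aliquot = 1/2 × 1.331 × 10^-3 = 6.657 × 10^-4 mol
n(As2O3) in the whole flask = 6.657 × 10^-4 × 250.0/10.00 = 0.01664 mol
mass of As2O3 = 0.01664 × 197.84 = 3.293 g
% As2O3 = 3.293 / 5.172 × 100 = 63.66 %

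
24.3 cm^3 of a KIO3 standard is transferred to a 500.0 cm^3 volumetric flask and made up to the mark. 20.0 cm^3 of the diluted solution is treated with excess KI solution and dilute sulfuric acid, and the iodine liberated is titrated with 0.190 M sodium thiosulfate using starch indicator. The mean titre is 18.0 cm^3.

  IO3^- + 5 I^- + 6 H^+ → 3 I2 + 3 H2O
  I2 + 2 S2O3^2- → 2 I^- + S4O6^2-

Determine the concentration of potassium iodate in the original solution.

0.586 M

n(S2O3^2-) = 0.0180 × 0.190 = 3.42 × 10^-3 mol
n(I2) = n(S2O3^2-)/2 = 1.71 × 10^-3 mol
From the 1:3 ratio, n(IO3^-) in the aliquot = 1/3 × 1.71 × 10^-3 = 5.70 × 10^-4 mol
[IO3^-]_dilute = 5.70 × 10^-4 / 0.0200 = 0.0285 mol/L
[IO3^-]_original = 0.0285 × 500.0/24.3 = 0.586 mol/L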